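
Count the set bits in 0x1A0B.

6

0x1A0B = 1101000001011
Count the 1s: 1 + 1 + 1 + 1 + 1 + 1 = 6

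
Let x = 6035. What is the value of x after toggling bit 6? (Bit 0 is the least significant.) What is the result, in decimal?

6099

x = 001011110010011
bit 6 is currently 0; toggle it via x ^ (1 << 6) = x ^ 64
→ 001011111010011 = 6099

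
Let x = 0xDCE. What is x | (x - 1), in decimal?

3535

x = 110111001110 = 3534
x - 1 = 110111001101
OR    = 110111001111 = 3535
(x | (x - 1) sets all bits below the lowest set bit.)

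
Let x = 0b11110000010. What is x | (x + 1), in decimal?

x = 11110000010 = 1922
x + 1 = 11110000011
OR    = 11110000011 = 1923
(x | (x + 1) sets the lowest cleared bit.)

1923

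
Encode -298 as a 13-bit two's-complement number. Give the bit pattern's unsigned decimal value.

7894

298 in 13 bits: 0000100101010
Invert: 1111011010101
Add 1:  1111011010110 = 7894
(Check: 2^13 - 298 = 8192 - 298 = 7894.)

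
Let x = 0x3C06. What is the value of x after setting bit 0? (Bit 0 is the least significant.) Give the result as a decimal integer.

x = 11110000000110
bit 0 is currently 0; set it via x | (1 << 0) = x | 1
→ 11110000000111 = 15367

15367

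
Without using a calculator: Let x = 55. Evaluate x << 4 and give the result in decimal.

880

55 = 0000110111
shift left by 4 → 1101110000 = 880
(equivalently, 55 × 2^4 = 55 × 16)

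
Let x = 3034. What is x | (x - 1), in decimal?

x = 101111011010 = 3034
x - 1 = 101111011001
OR    = 101111011011 = 3035
(x | (x - 1) sets all bits below the lowest set bit.)

3035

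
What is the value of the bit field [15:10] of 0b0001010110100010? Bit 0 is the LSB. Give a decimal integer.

v = 0001010110100010
Shift right by 10: 000101
Mask low 6 bits: 000101 = 5

5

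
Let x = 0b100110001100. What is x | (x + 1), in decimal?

x = 100110001100 = 2444
x + 1 = 100110001101
OR    = 100110001101 = 2445
(x | (x + 1) sets the lowest cleared bit.)

2445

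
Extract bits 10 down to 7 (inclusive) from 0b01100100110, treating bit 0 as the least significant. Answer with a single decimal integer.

v = 01100100110
Shift right by 7: 0110
Mask low 4 bits: 0110 = 6

6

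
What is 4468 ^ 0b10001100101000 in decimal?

4468 = 01000101110100
b = 10001100101000
XOR → 11001001011100 = 12892

12892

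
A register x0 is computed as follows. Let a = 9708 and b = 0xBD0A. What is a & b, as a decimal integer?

9708 = 0010010111101100
0xBD0A = 1011110100001010
AND → 0010010100001000 = 9480

9480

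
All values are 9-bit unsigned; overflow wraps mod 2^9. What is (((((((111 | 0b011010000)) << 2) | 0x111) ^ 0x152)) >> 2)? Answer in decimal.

111 = 001101111
0b011010000 = 011010000
→ | → 011111111 = 255
→ << 2 (mod 2^9) → 111111100 = 508
0x111 = 100010001
→ | → 111111101 = 509
0x152 = 101010010
→ ^ → 010101111 = 175
→ >> 2 → 000101011 = 43

43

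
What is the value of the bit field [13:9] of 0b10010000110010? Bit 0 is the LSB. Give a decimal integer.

v = 10010000110010
Shift right by 9: 10010
Mask low 5 bits: 10010 = 18

18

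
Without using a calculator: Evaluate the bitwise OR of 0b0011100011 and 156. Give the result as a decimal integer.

a = 11100011
156 = 10011100
 OR → 11111111 = 255

255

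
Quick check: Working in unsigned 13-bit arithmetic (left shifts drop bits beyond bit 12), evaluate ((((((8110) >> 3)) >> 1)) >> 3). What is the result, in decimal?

63

8110 = 1111110101110
→ >> 3 → 0001111110101 = 1013
→ >> 1 → 0000111111010 = 506
→ >> 3 → 0000000111111 = 63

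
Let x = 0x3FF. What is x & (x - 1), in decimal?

x = 1111111111 = 1023
x - 1 = 1111111110
AND   = 1111111110 = 1022
(x & (x - 1) clears the lowest set bit of x.)

1022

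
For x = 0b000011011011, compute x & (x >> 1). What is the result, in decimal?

73

x = 11011011 = 219
x>>1 = 01101101
AND  = 01001001 = 73
(x & (x >> 1) has a 1 wherever x has two consecutive 1 bits.)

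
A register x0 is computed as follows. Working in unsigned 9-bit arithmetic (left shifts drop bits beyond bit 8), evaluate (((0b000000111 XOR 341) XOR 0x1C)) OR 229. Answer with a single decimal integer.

495

0b000000111 = 000000111
341 = 101010101
→ XOR → 101010010 = 338
0x1C = 000011100
→ XOR → 101001110 = 334
229 = 011100101
→ OR → 111101111 = 495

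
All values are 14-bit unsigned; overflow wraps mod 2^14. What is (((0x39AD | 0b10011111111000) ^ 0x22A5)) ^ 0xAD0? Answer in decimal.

0x39AD = 11100110101101
0b10011111111000 = 10011111111000
→ | → 11111111111101 = 16381
0x22A5 = 10001010100101
→ ^ → 01110101011000 = 7512
0xAD0 = 00101011010000
→ ^ → 01011110001000 = 6024

6024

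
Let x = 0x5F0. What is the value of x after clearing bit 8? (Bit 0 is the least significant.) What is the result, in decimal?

1264

x = 10111110000
bit 8 is currently 1; clear it via x & ~(1 << 8) = x & ~256
→ 10011110000 = 1264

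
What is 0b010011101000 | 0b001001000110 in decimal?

1774

a = 10011101000
b = 01001000110
 OR → 11011101110 = 1774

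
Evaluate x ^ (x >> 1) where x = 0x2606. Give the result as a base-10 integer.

13573

x = 10011000000110 = 9734
x>>1 = 01001100000011
XOR  = 11010100000101 = 13573
(x ^ (x >> 1) gives the standard binary-reflected Gray code of x.)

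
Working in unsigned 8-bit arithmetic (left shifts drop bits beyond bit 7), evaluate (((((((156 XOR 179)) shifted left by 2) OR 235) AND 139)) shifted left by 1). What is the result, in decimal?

156 = 10011100
179 = 10110011
→ XOR → 00101111 = 47
→ shifted left by 2 (mod 2^8) → 10111100 = 188
235 = 11101011
→ OR → 11111111 = 255
139 = 10001011
→ AND → 10001011 = 139
→ shifted left by 1 (mod 2^8) → 00010110 = 22

22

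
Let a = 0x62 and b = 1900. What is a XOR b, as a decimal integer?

0x62 = 00001100010
1900 = 11101101100
XOR → 11100001110 = 1806

1806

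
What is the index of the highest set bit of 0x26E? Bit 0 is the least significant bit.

9

0x26E = 1001101110
The topmost 1 is at position 9 (since 2^9 = 512 ≤ 622 < 1024).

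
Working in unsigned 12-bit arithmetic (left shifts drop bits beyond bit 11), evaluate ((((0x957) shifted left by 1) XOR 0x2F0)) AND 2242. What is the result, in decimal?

66

0x957 = 100101010111
→ shifted left by 1 (mod 2^12) → 001010101110 = 686
0x2F0 = 001011110000
→ XOR → 000001011110 = 94
2242 = 100011000010
→ AND → 000001000010 = 66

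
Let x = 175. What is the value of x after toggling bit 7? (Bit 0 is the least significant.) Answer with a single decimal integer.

47

x = 10101111
bit 7 is currently 1; toggle it via x ^ (1 << 7) = x ^ 128
→ 00101111 = 47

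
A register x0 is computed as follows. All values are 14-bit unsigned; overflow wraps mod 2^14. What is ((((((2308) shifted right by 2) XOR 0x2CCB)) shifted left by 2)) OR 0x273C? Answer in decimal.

2308 = 00100100000100
→ shifted right by 2 → 00001001000001 = 577
0x2CCB = 10110011001011
→ XOR → 10111010001010 = 11914
→ shifted left by 2 (mod 2^14) → 11101000101000 = 14888
0x273C = 10011100111100
→ OR → 11111100111100 = 16188

16188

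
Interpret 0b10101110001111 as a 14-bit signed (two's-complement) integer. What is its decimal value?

-5233

pattern = 10101110001111 (MSB is 1 ⇒ negative)
Invert: 01010001110000, add 1 → 01010001110001 = 5233, so the value is -5233.
(Equivalently: 11151 - 2^14 = 11151 - 16384 = -5233.)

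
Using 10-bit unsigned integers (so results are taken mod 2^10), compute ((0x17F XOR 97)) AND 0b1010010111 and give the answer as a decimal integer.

0x17F = 0101111111
97 = 0001100001
→ XOR → 0100011110 = 286
0b1010010111 = 1010010111
→ AND → 0000010110 = 22

22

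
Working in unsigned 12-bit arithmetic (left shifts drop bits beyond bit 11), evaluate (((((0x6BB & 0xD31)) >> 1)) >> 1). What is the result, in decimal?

268

0x6BB = 011010111011
0xD31 = 110100110001
→ & → 010000110001 = 1073
→ >> 1 → 001000011000 = 536
→ >> 1 → 000100001100 = 268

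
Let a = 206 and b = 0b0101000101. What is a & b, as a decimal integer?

68

206 = 011001110
b = 101000101
AND → 001000100 = 68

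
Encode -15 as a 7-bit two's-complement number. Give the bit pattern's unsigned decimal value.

15 in 7 bits: 0001111
Invert: 1110000
Add 1:  1110001 = 113
(Check: 2^7 - 15 = 128 - 15 = 113.)

113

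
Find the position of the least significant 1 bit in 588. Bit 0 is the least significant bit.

2

588 = 1001001100
Trailing zeros: 2, so the lowest set bit is bit 2 (value 4).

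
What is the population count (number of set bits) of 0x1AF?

7

0x1AF = 110101111
Count the 1s: 1 + 1 + 1 + 1 + 1 + 1 + 1 = 7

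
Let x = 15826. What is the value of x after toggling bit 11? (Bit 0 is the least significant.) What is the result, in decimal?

x = 11110111010010
bit 11 is currently 1; toggle it via x ^ (1 << 11) = x ^ 2048
→ 11010111010010 = 13778

13778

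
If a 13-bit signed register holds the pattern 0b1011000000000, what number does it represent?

-2560

pattern = 1011000000000 (MSB is 1 ⇒ negative)
Invert: 0100111111111, add 1 → 0101000000000 = 2560, so the value is -2560.
(Equivalently: 5632 - 2^13 = 5632 - 8192 = -2560.)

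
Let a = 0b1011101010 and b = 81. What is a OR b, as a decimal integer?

763

a = 1011101010
81 = 0001010001
 OR → 1011111011 = 763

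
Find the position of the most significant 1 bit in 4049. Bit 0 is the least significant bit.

11

4049 = 111111010001
The topmost 1 is at position 11 (since 2^11 = 2048 ≤ 4049 < 4096).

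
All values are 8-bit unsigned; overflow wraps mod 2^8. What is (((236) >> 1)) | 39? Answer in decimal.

119

236 = 11101100
→ >> 1 → 01110110 = 118
39 = 00100111
→ | → 01110111 = 119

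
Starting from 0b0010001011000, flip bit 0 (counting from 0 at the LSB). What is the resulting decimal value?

1113

x = 0010001011000
bit 0 is currently 0; toggle it via x ^ (1 << 0) = x ^ 1
→ 0010001011001 = 1113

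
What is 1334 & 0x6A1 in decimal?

1334 = 10100110110
0x6A1 = 11010100001
AND → 10000100000 = 1056

1056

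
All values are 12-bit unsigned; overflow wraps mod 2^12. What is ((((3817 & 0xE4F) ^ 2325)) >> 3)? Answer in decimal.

3817 = 111011101001
0xE4F = 111001001111
→ & → 111001001001 = 3657
2325 = 100100010101
→ ^ → 011101011100 = 1884
→ >> 3 → 000011101011 = 235

235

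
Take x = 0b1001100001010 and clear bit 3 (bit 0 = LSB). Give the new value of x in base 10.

4866

x = 1001100001010
bit 3 is currently 1; clear it via x & ~(1 << 3) = x & ~8
→ 1001100000010 = 4866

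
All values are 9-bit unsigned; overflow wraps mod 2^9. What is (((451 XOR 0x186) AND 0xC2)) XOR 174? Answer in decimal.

238

451 = 111000011
0x186 = 110000110
→ XOR → 001000101 = 69
0xC2 = 011000010
→ AND → 001000000 = 64
174 = 010101110
→ XOR → 011101110 = 238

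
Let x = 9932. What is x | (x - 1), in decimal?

x = 10011011001100 = 9932
x - 1 = 10011011001011
OR    = 10011011001111 = 9935
(x | (x - 1) sets all bits below the lowest set bit.)

9935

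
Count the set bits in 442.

6

442 = 110111010
Count the 1s: 1 + 1 + 1 + 1 + 1 + 1 = 6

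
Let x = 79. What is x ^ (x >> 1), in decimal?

x = 1001111 = 79
x>>1 = 0100111
XOR  = 1101000 = 104
(x ^ (x >> 1) gives the standard binary-reflected Gray code of x.)

104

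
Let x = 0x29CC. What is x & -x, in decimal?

x = 10100111001100 = 10700
-x (two's complement) = …01011000110100
AND   = 00000000000100 = 4
(x & -x isolates the lowest set bit of x.)

4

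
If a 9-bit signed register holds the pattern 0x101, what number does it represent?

pattern = 100000001 (MSB is 1 ⇒ negative)
Invert: 011111110, add 1 → 011111111 = 255, so the value is -255.
(Equivalently: 257 - 2^9 = 257 - 512 = -255.)

-255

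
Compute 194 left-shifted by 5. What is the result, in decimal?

6208

194 = 0000011000010
shift left by 5 → 1100001000000 = 6208
(equivalently, 194 × 2^5 = 194 × 32)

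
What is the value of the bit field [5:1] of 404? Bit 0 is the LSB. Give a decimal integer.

v = 0110010100
Shift right by 1: 011001010
Mask low 5 bits: 01010 = 10

10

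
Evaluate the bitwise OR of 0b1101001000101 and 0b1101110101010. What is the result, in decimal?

7151

a = 1101001000101
b = 1101110101010
 OR → 1101111101111 = 7151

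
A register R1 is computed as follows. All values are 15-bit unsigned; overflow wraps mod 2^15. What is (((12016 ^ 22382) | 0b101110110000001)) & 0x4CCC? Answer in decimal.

19596

12016 = 010111011110000
22382 = 101011101101110
→ ^ → 111100110011110 = 31134
0b101110110000001 = 101110110000001
→ | → 111110110011111 = 32159
0x4CCC = 100110011001100
→ & → 100110010001100 = 19596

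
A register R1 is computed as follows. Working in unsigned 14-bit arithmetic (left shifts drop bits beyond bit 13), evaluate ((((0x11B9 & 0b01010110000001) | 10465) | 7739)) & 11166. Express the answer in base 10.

11162

0x11B9 = 01000110111001
0b01010110000001 = 01010110000001
→ & → 01000110000001 = 4481
10465 = 10100011100001
→ | → 11100111100001 = 14817
7739 = 01111000111011
→ | → 11111111111011 = 16379
11166 = 10101110011110
→ & → 10101110011010 = 11162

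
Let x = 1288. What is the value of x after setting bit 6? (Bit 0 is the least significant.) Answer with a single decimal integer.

1352

x = 10100001000
bit 6 is currently 0; set it via x | (1 << 6) = x | 64
→ 10101001000 = 1352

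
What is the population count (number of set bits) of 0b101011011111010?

10

n = 101011011111010
Count the 1s: 1 + 1 + 1 + 1 + 1 + 1 + 1 + 1 + 1 + 1 = 10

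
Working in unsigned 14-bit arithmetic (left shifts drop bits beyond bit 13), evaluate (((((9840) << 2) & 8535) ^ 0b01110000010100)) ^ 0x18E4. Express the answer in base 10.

9840 = 10011001110000
→ << 2 (mod 2^14) → 01100111000000 = 6592
8535 = 10000101010111
→ & → 00000101000000 = 320
0b01110000010100 = 01110000010100
→ ^ → 01110101010100 = 7508
0x18E4 = 01100011100100
→ ^ → 00010110110000 = 1456

1456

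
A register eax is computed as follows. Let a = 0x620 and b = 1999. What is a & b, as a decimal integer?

1536

0x620 = 11000100000
1999 = 11111001111
AND → 11000000000 = 1536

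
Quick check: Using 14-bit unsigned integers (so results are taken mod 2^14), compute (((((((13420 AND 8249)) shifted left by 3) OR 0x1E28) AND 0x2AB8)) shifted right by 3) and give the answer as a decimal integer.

13420 = 11010001101100
8249 = 10000000111001
→ AND → 10000000101000 = 8232
→ shifted left by 3 (mod 2^14) → 00000101000000 = 320
0x1E28 = 01111000101000
→ OR → 01111101101000 = 8040
0x2AB8 = 10101010111000
→ AND → 00101000101000 = 2600
→ shifted right by 3 → 00000101000101 = 325

325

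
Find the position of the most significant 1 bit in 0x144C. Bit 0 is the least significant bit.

0x144C = 1010001001100
The topmost 1 is at position 12 (since 2^12 = 4096 ≤ 5196 < 8192).

12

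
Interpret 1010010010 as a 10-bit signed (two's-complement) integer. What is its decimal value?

-366

pattern = 1010010010 (MSB is 1 ⇒ negative)
Invert: 0101101101, add 1 → 0101101110 = 366, so the value is -366.
(Equivalently: 658 - 2^10 = 658 - 1024 = -366.)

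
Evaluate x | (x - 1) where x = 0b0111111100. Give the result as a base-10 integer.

x = 111111100 = 508
x - 1 = 111111011
OR    = 111111111 = 511
(x | (x - 1) sets all bits below the lowest set bit.)

511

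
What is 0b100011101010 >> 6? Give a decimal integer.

x = 100011101010
shift right by 6 → 000000100011 = 35
(equivalently, floor(2282 / 64))

35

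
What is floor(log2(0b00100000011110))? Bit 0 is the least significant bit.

0b00100000011110 = 100000011110
The topmost 1 is at position 11 (since 2^11 = 2048 ≤ 2078 < 4096).

11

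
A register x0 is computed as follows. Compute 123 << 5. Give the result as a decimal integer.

123 = 000001111011
shift left by 5 → 111101100000 = 3936
(equivalently, 123 × 2^5 = 123 × 32)

3936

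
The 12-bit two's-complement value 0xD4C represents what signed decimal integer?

pattern = 110101001100 (MSB is 1 ⇒ negative)
Invert: 001010110011, add 1 → 001010110100 = 692, so the value is -692.
(Equivalently: 3404 - 2^12 = 3404 - 4096 = -692.)

-692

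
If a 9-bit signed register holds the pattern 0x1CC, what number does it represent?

pattern = 111001100 (MSB is 1 ⇒ negative)
Invert: 000110011, add 1 → 000110100 = 52, so the value is -52.
(Equivalently: 460 - 2^9 = 460 - 512 = -52.)

-52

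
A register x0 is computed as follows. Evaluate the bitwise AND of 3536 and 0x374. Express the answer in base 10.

3536 = 110111010000
0x374 = 001101110100
AND → 000101010000 = 336

336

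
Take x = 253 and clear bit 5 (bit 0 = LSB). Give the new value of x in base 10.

221

x = 11111101
bit 5 is currently 1; clear it via x & ~(1 << 5) = x & ~32
→ 11011101 = 221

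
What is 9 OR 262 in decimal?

271

9 = 000001001
262 = 100000110
 OR → 100001111 = 271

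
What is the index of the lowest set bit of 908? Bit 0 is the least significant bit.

2

908 = 1110001100
Trailing zeros: 2, so the lowest set bit is bit 2 (value 4).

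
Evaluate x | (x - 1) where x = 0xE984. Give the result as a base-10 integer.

59783

x = 1110100110000100 = 59780
x - 1 = 1110100110000011
OR    = 1110100110000111 = 59783
(x | (x - 1) sets all bits below the lowest set bit.)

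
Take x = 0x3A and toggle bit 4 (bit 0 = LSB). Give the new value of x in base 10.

42

x = 000000111010
bit 4 is currently 1; toggle it via x ^ (1 << 4) = x ^ 16
→ 000000101010 = 42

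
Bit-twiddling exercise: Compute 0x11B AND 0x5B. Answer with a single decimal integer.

0x11B = 100011011
0x5B = 001011011
AND → 000011011 = 27

27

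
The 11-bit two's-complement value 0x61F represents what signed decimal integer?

-481

pattern = 11000011111 (MSB is 1 ⇒ negative)
Invert: 00111100000, add 1 → 00111100001 = 481, so the value is -481.
(Equivalently: 1567 - 2^11 = 1567 - 2048 = -481.)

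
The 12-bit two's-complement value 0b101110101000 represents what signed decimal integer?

-1112

pattern = 101110101000 (MSB is 1 ⇒ negative)
Invert: 010001010111, add 1 → 010001011000 = 1112, so the value is -1112.
(Equivalently: 2984 - 2^12 = 2984 - 4096 = -1112.)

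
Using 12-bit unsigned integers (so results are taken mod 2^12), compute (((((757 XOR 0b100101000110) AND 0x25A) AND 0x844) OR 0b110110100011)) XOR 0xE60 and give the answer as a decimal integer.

757 = 001011110101
0b100101000110 = 100101000110
→ XOR → 101110110011 = 2995
0x25A = 001001011010
→ AND → 001000010010 = 530
0x844 = 100001000100
→ AND → 000000000000 = 0
0b110110100011 = 110110100011
→ OR → 110110100011 = 3491
0xE60 = 111001100000
→ XOR → 001111000011 = 963

963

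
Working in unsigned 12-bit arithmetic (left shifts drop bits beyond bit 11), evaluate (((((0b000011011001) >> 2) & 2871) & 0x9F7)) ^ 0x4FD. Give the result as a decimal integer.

0b000011011001 = 000011011001
→ >> 2 → 000000110110 = 54
2871 = 101100110111
→ & → 000000110110 = 54
0x9F7 = 100111110111
→ & → 000000110110 = 54
0x4FD = 010011111101
→ ^ → 010011001011 = 1227

1227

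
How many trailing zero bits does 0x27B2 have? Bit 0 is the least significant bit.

1

0x27B2 = 10011110110010
Trailing zeros: 1, so the lowest set bit is bit 1 (value 2).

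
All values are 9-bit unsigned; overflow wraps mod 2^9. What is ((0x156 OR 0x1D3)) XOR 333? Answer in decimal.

0x156 = 101010110
0x1D3 = 111010011
→ OR → 111010111 = 471
333 = 101001101
→ XOR → 010011010 = 154

154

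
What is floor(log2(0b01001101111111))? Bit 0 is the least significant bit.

12

0b01001101111111 = 1001101111111
The topmost 1 is at position 12 (since 2^12 = 4096 ≤ 4991 < 8192).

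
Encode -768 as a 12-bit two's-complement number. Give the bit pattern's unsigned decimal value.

768 in 12 bits: 001100000000
Invert: 110011111111
Add 1:  110100000000 = 3328
(Check: 2^12 - 768 = 4096 - 768 = 3328.)

3328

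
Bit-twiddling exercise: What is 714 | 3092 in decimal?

714 = 001011001010
3092 = 110000010100
 OR → 111011011110 = 3806

3806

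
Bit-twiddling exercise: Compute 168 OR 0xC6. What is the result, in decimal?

168 = 10101000
0xC6 = 11000110
 OR → 11101110 = 238

238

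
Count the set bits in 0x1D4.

5

0x1D4 = 111010100
Count the 1s: 1 + 1 + 1 + 1 + 1 = 5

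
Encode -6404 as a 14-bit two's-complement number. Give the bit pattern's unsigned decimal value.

6404 in 14 bits: 01100100000100
Invert: 10011011111011
Add 1:  10011011111100 = 9980
(Check: 2^14 - 6404 = 16384 - 6404 = 9980.)

9980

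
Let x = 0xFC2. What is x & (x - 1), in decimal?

x = 111111000010 = 4034
x - 1 = 111111000001
AND   = 111111000000 = 4032
(x & (x - 1) clears the lowest set bit of x.)

4032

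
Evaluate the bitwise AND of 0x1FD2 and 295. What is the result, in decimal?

258

0x1FD2 = 1111111010010
295 = 0000100100111
AND → 0000100000010 = 258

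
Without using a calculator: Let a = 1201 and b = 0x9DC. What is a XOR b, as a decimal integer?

1201 = 010010110001
0x9DC = 100111011100
XOR → 110101101101 = 3437

3437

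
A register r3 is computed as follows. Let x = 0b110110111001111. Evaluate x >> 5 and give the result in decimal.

878

x = 110110111001111
shift right by 5 → 000001101101110 = 878
(equivalently, floor(28111 / 32))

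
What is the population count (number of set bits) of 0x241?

0x241 = 1001000001
Count the 1s: 1 + 1 + 1 = 3

3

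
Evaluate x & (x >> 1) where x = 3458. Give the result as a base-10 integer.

1152

x = 110110000010 = 3458
x>>1 = 011011000001
AND  = 010010000000 = 1152
(x & (x >> 1) has a 1 wherever x has two consecutive 1 bits.)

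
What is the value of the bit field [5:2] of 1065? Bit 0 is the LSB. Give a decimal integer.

v = 010000101001
Shift right by 2: 0100001010
Mask low 4 bits: 1010 = 10

10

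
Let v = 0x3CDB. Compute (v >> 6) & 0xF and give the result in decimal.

3

v = 11110011011011
Shift right by 6: 11110011
Mask low 4 bits: 0011 = 3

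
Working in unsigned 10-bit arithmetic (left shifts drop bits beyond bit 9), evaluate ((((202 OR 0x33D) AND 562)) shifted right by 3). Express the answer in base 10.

70

202 = 0011001010
0x33D = 1100111101
→ OR → 1111111111 = 1023
562 = 1000110010
→ AND → 1000110010 = 562
→ shifted right by 3 → 0001000110 = 70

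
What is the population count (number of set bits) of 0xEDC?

0xEDC = 111011011100
Count the 1s: 1 + 1 + 1 + 1 + 1 + 1 + 1 + 1 = 8

8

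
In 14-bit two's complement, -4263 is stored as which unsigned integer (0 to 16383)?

12121

4263 in 14 bits: 01000010100111
Invert: 10111101011000
Add 1:  10111101011001 = 12121
(Check: 2^14 - 4263 = 16384 - 4263 = 12121.)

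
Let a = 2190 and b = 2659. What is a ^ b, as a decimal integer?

2190 = 100010001110
2659 = 101001100011
XOR → 001011101101 = 749

749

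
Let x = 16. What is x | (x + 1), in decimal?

x = 10000 = 16
x + 1 = 10001
OR    = 10001 = 17
(x | (x + 1) sets the lowest cleared bit.)

17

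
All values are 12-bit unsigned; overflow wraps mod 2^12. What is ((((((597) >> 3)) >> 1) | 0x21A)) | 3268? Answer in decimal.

3839

597 = 001001010101
→ >> 3 → 000001001010 = 74
→ >> 1 → 000000100101 = 37
0x21A = 001000011010
→ | → 001000111111 = 575
3268 = 110011000100
→ | → 111011111111 = 3839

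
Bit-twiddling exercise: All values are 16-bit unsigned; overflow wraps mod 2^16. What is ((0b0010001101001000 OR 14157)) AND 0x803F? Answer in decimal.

0b0010001101001000 = 0010001101001000
14157 = 0011011101001101
→ OR → 0011011101001101 = 14157
0x803F = 1000000000111111
→ AND → 0000000000001101 = 13

13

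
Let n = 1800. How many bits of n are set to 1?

4

1800 = 11100001000
Count the 1s: 1 + 1 + 1 + 1 = 4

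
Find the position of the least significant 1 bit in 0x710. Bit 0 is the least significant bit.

0x710 = 11100010000
Trailing zeros: 4, so the lowest set bit is bit 4 (value 16).

4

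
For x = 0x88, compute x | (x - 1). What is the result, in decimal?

143

x = 10001000 = 136
x - 1 = 10000111
OR    = 10001111 = 143
(x | (x - 1) sets all bits below the lowest set bit.)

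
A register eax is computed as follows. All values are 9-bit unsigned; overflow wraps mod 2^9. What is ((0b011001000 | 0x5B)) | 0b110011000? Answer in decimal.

475

0b011001000 = 011001000
0x5B = 001011011
→ | → 011011011 = 219
0b110011000 = 110011000
→ | → 111011011 = 475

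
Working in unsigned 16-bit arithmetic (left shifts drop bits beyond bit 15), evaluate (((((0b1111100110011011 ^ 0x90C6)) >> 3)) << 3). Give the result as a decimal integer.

0b1111100110011011 = 1111100110011011
0x90C6 = 1001000011000110
→ ^ → 0110100101011101 = 26973
→ >> 3 → 0000110100101011 = 3371
→ << 3 (mod 2^16) → 0110100101011000 = 26968

26968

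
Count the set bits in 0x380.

3

0x380 = 1110000000
Count the 1s: 1 + 1 + 1 = 3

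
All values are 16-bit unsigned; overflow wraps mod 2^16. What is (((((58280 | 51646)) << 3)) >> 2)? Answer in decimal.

6012

58280 = 1110001110101000
51646 = 1100100110111110
→ | → 1110101110111110 = 60350
→ << 3 (mod 2^16) → 0101110111110000 = 24048
→ >> 2 → 0001011101111100 = 6012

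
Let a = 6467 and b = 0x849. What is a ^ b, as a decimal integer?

4362

6467 = 1100101000011
0x849 = 0100001001001
XOR → 1000100001010 = 4362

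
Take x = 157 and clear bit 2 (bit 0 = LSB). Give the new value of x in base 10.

x = 10011101
bit 2 is currently 1; clear it via x & ~(1 << 2) = x & ~4
→ 10011001 = 153

153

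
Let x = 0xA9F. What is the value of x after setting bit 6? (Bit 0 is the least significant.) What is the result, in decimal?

x = 101010011111
bit 6 is currently 0; set it via x | (1 << 6) = x | 64
→ 101011011111 = 2783

2783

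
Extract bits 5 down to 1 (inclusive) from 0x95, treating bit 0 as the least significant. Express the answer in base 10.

10

v = 010010101
Shift right by 1: 01001010
Mask low 5 bits: 01010 = 10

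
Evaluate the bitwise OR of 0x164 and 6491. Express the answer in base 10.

0x164 = 0000101100100
6491 = 1100101011011
 OR → 1100101111111 = 6527

6527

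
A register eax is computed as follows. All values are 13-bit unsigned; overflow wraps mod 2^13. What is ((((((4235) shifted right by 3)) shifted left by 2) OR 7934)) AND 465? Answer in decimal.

4235 = 1000010001011
→ shifted right by 3 → 0001000010001 = 529
→ shifted left by 2 (mod 2^13) → 0100001000100 = 2116
7934 = 1111011111110
→ OR → 1111011111110 = 7934
465 = 0000111010001
→ AND → 0000011010000 = 208

208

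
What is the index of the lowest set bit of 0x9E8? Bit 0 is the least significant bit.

3

0x9E8 = 100111101000
Trailing zeros: 3, so the lowest set bit is bit 3 (value 8).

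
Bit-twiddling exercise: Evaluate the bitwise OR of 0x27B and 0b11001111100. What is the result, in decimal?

0x27B = 01001111011
b = 11001111100
 OR → 11001111111 = 1663

1663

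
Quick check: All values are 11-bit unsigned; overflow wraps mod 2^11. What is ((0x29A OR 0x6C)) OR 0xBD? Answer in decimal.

0x29A = 01010011010
0x6C = 00001101100
→ OR → 01011111110 = 766
0xBD = 00010111101
→ OR → 01011111111 = 767

767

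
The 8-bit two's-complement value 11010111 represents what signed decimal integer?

-41

pattern = 11010111 (MSB is 1 ⇒ negative)
Invert: 00101000, add 1 → 00101001 = 41, so the value is -41.
(Equivalently: 215 - 2^8 = 215 - 256 = -41.)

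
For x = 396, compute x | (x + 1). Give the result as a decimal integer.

397

x = 110001100 = 396
x + 1 = 110001101
OR    = 110001101 = 397
(x | (x + 1) sets the lowest cleared bit.)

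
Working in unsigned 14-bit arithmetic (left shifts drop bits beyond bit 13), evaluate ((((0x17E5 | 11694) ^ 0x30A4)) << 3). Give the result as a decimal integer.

0x17E5 = 01011111100101
11694 = 10110110101110
→ | → 11111111101111 = 16367
0x30A4 = 11000010100100
→ ^ → 00111101001011 = 3915
→ << 3 (mod 2^14) → 11101001011000 = 14936

14936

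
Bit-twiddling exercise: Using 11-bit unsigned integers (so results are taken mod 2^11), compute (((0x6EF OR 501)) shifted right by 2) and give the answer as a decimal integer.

0x6EF = 11011101111
501 = 00111110101
→ OR → 11111111111 = 2047
→ shifted right by 2 → 00111111111 = 511

511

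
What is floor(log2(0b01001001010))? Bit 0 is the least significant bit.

9

0b01001001010 = 1001001010
The topmost 1 is at position 9 (since 2^9 = 512 ≤ 586 < 1024).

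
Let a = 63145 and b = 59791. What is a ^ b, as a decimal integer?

7974

63145 = 1111011010101001
59791 = 1110100110001111
XOR → 0001111100100110 = 7974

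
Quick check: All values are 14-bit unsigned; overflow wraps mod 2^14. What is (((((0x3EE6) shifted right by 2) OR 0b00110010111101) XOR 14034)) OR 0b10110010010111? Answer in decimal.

15871

0x3EE6 = 11111011100110
→ shifted right by 2 → 00111110111001 = 4025
0b00110010111101 = 00110010111101
→ OR → 00111110111101 = 4029
14034 = 11011011010010
→ XOR → 11100101101111 = 14703
0b10110010010111 = 10110010010111
→ OR → 11110111111111 = 15871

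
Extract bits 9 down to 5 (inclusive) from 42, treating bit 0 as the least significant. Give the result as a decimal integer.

1

v = 0000101010
Shift right by 5: 00001
Mask low 5 bits: 00001 = 1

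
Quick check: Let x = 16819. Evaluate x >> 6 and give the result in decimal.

16819 = 100000110110011
shift right by 6 → 000000100000110 = 262
(equivalently, floor(16819 / 64))

262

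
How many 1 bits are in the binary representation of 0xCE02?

0xCE02 = 1100111000000010
Count the 1s: 1 + 1 + 1 + 1 + 1 + 1 = 6

6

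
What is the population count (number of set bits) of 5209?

5209 = 1010001011001
Count the 1s: 1 + 1 + 1 + 1 + 1 + 1 = 6

6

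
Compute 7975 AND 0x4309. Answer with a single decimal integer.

769

7975 = 001111100100111
0x4309 = 100001100001001
AND → 000001100000001 = 769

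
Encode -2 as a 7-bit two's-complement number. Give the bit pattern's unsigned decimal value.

2 in 7 bits: 0000010
Invert: 1111101
Add 1:  1111110 = 126
(Check: 2^7 - 2 = 128 - 2 = 126.)

126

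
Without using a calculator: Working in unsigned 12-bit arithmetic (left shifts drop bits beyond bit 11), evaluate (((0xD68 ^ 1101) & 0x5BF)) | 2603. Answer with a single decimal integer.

0xD68 = 110101101000
1101 = 010001001101
→ ^ → 100100100101 = 2341
0x5BF = 010110111111
→ & → 000100100101 = 293
2603 = 101000101011
→ | → 101100101111 = 2863

2863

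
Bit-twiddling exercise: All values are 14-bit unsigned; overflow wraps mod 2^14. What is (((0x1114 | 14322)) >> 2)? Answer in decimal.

3581

0x1114 = 01000100010100
14322 = 11011111110010
→ | → 11011111110110 = 14326
→ >> 2 → 00110111111101 = 3581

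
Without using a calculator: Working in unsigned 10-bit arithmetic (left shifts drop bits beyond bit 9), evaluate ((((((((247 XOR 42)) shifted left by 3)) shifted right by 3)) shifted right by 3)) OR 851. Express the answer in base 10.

247 = 0011110111
42 = 0000101010
→ XOR → 0011011101 = 221
→ shifted left by 3 (mod 2^10) → 1011101000 = 744
→ shifted right by 3 → 0001011101 = 93
→ shifted right by 3 → 0000001011 = 11
851 = 1101010011
→ OR → 1101011011 = 859

859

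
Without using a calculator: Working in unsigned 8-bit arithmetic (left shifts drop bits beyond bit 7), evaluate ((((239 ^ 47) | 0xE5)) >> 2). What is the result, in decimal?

57

239 = 11101111
47 = 00101111
→ ^ → 11000000 = 192
0xE5 = 11100101
→ | → 11100101 = 229
→ >> 2 → 00111001 = 57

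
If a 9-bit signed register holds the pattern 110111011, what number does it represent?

-69

pattern = 110111011 (MSB is 1 ⇒ negative)
Invert: 001000100, add 1 → 001000101 = 69, so the value is -69.
(Equivalently: 443 - 2^9 = 443 - 512 = -69.)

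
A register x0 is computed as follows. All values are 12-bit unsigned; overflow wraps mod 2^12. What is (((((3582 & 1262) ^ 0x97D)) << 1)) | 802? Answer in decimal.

2854

3582 = 110111111110
1262 = 010011101110
→ & → 010011101110 = 1262
0x97D = 100101111101
→ ^ → 110110010011 = 3475
→ << 1 (mod 2^12) → 101100100110 = 2854
802 = 001100100010
→ | → 101100100110 = 2854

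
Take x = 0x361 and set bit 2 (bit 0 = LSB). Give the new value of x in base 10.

x = 1101100001
bit 2 is currently 0; set it via x | (1 << 2) = x | 4
→ 1101100101 = 869

869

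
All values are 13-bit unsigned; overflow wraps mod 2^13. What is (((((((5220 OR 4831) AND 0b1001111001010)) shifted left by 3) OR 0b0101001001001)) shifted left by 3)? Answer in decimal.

4808

5220 = 1010001100100
4831 = 1001011011111
→ OR → 1011011111111 = 5887
0b1001111001010 = 1001111001010
→ AND → 1001011001010 = 4810
→ shifted left by 3 (mod 2^13) → 1011001010000 = 5712
0b0101001001001 = 0101001001001
→ OR → 1111001011001 = 7769
→ shifted left by 3 (mod 2^13) → 1001011001000 = 4808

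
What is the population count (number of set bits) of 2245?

5

2245 = 100011000101
Count the 1s: 1 + 1 + 1 + 1 + 1 = 5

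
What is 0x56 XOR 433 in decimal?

487

0x56 = 001010110
433 = 110110001
XOR → 111100111 = 487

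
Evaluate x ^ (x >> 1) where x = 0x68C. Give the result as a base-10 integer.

x = 11010001100 = 1676
x>>1 = 01101000110
XOR  = 10111001010 = 1482
(x ^ (x >> 1) gives the standard binary-reflected Gray code of x.)

1482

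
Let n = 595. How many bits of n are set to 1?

595 = 1001010011
Count the 1s: 1 + 1 + 1 + 1 + 1 = 5

5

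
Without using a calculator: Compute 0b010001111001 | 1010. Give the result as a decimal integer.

2043

a = 10001111001
1010 = 01111110010
 OR → 11111111011 = 2043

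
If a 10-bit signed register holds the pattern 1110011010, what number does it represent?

-102

pattern = 1110011010 (MSB is 1 ⇒ negative)
Invert: 0001100101, add 1 → 0001100110 = 102, so the value is -102.
(Equivalently: 922 - 2^10 = 922 - 1024 = -102.)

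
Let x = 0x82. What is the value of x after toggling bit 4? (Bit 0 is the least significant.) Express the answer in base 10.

146

x = 10000010
bit 4 is currently 0; toggle it via x ^ (1 << 4) = x ^ 16
→ 10010010 = 146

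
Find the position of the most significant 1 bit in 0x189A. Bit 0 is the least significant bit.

12

0x189A = 1100010011010
The topmost 1 is at position 12 (since 2^12 = 4096 ≤ 6298 < 8192).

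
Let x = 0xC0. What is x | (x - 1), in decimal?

x = 11000000 = 192
x - 1 = 10111111
OR    = 11111111 = 255
(x | (x - 1) sets all bits below the lowest set bit.)

255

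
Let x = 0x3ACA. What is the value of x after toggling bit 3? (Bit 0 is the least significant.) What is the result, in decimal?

15042

x = 11101011001010
bit 3 is currently 1; toggle it via x ^ (1 << 3) = x ^ 8
→ 11101011000010 = 15042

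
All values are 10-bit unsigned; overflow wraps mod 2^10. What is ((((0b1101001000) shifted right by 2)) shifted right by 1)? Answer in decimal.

0b1101001000 = 1101001000
→ shifted right by 2 → 0011010010 = 210
→ shifted right by 1 → 0001101001 = 105

105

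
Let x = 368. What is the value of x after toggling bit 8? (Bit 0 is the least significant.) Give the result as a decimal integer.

112

x = 101110000
bit 8 is currently 1; toggle it via x ^ (1 << 8) = x ^ 256
→ 001110000 = 112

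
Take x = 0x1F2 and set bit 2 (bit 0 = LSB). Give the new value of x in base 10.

502

x = 0111110010
bit 2 is currently 0; set it via x | (1 << 2) = x | 4
→ 0111110110 = 502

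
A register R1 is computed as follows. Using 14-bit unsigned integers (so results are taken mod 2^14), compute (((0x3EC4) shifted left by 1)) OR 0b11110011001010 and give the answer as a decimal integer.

15818

0x3EC4 = 11111011000100
→ shifted left by 1 (mod 2^14) → 11110110001000 = 15752
0b11110011001010 = 11110011001010
→ OR → 11110111001010 = 15818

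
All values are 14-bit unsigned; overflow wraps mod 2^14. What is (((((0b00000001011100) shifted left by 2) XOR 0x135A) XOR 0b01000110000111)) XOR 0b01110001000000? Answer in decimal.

0b00000001011100 = 00000001011100
→ shifted left by 2 (mod 2^14) → 00000101110000 = 368
0x135A = 01001101011010
→ XOR → 01001000101010 = 4650
0b01000110000111 = 01000110000111
→ XOR → 00001110101101 = 941
0b01110001000000 = 01110001000000
→ XOR → 01111111101101 = 8173

8173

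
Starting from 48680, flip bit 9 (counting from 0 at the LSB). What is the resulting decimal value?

48168

x = 1011111000101000
bit 9 is currently 1; toggle it via x ^ (1 << 9) = x ^ 512
→ 1011110000101000 = 48168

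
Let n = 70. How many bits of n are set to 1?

3

70 = 1000110
Count the 1s: 1 + 1 + 1 = 3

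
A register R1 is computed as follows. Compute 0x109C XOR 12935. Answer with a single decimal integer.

0x109C = 01000010011100
12935 = 11001010000111
XOR → 10001000011011 = 8731

8731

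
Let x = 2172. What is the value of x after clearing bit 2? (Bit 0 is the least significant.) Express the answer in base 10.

2168

x = 0100001111100
bit 2 is currently 1; clear it via x & ~(1 << 2) = x & ~4
→ 0100001111000 = 2168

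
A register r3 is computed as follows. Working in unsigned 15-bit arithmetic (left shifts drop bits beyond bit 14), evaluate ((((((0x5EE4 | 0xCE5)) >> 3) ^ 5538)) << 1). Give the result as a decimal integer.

0x5EE4 = 101111011100100
0xCE5 = 000110011100101
→ | → 101111011100101 = 24293
→ >> 3 → 000101111011100 = 3036
5538 = 001010110100010
→ ^ → 001111001111110 = 7806
→ << 1 (mod 2^15) → 011110011111100 = 15612

15612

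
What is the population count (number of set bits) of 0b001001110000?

4

n = 1001110000
Count the 1s: 1 + 1 + 1 + 1 = 4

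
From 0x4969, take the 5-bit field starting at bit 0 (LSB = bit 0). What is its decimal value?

9

v = 100100101101001
Shift right by 0: 100100101101001
Mask low 5 bits: 01001 = 9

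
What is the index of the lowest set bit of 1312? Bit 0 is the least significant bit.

1312 = 10100100000
Trailing zeros: 5, so the lowest set bit is bit 5 (value 32).

5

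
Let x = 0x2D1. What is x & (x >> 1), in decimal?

x = 1011010001 = 721
x>>1 = 0101101000
AND  = 0001000000 = 64
(x & (x >> 1) has a 1 wherever x has two consecutive 1 bits.)

64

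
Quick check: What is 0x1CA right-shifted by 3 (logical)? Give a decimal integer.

0x1CA = 111001010
shift right by 3 → 000111001 = 57
(equivalently, floor(458 / 8))

57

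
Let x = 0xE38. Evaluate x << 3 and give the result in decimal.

29120

0xE38 = 000111000111000
shift left by 3 → 111000111000000 = 29120
(equivalently, 3640 × 2^3 = 3640 × 8)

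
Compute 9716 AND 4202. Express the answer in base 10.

96

9716 = 10010111110100
4202 = 01000001101010
AND → 00000001100000 = 96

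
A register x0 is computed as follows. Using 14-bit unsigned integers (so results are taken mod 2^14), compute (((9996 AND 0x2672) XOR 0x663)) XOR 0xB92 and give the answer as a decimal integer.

11249

9996 = 10011100001100
0x2672 = 10011001110010
→ AND → 10011000000000 = 9728
0x663 = 00011001100011
→ XOR → 10000001100011 = 8291
0xB92 = 00101110010010
→ XOR → 10101111110001 = 11249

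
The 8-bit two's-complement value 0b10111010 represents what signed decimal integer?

-70

pattern = 10111010 (MSB is 1 ⇒ negative)
Invert: 01000101, add 1 → 01000110 = 70, so the value is -70.
(Equivalently: 186 - 2^8 = 186 - 256 = -70.)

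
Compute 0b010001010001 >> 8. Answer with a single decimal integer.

4

x = 10001010001
shift right by 8 → 00000000100 = 4
(equivalently, floor(1105 / 256))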